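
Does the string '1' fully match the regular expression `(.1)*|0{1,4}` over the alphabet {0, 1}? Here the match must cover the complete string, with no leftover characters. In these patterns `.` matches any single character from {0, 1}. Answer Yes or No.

No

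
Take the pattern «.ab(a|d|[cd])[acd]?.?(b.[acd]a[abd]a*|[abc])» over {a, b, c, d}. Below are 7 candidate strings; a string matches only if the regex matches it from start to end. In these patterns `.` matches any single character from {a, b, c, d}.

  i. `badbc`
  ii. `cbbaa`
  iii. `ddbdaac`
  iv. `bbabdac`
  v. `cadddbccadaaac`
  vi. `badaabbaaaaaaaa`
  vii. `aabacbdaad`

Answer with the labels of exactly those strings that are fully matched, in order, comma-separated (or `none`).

vii

i → no match
ii → no match
iii → no match
iv → no match
v → no match
vi → no match
vii → match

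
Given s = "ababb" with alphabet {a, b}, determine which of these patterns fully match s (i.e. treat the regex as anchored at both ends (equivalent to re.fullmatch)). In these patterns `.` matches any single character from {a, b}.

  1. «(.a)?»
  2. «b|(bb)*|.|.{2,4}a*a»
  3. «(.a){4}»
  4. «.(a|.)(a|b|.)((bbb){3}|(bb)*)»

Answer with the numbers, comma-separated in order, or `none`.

1 → no match
2 → no match
3 → no match — must end with "a"
4 → match

4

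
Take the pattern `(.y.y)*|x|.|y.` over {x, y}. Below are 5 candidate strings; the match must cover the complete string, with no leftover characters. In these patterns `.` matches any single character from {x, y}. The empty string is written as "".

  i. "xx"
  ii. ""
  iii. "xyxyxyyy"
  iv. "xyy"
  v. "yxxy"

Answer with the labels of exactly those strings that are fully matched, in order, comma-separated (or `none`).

ii, iii

i → no match
ii → match
iii → match
iv → no match
v → no match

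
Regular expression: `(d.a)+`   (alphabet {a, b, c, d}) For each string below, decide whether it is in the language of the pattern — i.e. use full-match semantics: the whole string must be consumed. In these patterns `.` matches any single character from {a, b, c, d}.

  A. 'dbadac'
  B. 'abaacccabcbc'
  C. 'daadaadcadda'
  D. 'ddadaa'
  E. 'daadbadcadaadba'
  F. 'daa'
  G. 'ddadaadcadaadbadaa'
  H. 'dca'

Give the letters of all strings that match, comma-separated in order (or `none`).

A. 'dbadac' → no match — must end with 'a'
B. 'abaacccabcbc' → no match — must start with 'd'
C. 'daadaadcadda' → match
D. 'ddadaa' → match
E → match
F. 'daa' → match
G → match
H. 'dca' → match

C, D, E, F, G, H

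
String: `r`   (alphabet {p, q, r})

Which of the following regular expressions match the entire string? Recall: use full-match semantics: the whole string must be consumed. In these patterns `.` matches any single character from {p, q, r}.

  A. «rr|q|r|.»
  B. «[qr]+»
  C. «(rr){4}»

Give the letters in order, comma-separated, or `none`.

A, B

A → match
B → match
C → no match — must start with `rr`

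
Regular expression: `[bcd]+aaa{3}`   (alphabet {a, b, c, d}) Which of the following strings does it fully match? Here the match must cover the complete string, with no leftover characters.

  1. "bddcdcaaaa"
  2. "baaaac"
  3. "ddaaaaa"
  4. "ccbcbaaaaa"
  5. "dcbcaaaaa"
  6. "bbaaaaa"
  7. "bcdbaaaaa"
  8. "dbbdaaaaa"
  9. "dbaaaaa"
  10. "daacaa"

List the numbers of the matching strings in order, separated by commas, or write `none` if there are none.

1 → no match
2 → no match — must end with "a"
3 → match
4 → match
5 → match
6 → match
7 → match
8 → match
9 → match
10 → no match

3, 4, 5, 6, 7, 8, 9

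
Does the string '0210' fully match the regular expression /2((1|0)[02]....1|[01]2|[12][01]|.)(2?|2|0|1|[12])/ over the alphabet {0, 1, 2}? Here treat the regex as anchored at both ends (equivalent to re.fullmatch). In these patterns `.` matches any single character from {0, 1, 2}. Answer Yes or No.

Every match must start with '2', but '0210' does not.

No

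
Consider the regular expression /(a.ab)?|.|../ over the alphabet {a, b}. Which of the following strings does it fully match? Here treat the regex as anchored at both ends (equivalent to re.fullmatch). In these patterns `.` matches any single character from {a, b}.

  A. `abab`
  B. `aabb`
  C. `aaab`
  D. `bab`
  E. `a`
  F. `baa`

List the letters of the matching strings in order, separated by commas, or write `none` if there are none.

A, C, E

A → match
B → no match
C → match
D → no match
E → match
F → no match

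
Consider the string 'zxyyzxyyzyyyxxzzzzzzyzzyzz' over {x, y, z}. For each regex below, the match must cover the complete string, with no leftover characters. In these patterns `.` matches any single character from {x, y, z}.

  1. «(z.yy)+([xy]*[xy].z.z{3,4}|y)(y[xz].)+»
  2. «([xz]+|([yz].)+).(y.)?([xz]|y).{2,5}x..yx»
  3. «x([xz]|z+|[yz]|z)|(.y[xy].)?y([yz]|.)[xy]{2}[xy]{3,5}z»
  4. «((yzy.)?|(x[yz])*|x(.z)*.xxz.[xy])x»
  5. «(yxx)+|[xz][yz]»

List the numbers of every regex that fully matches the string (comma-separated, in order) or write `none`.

1

1 → match
2 → no match — must end with 'yx'
3 → no match
4 → no match — must end with 'x'
5 → no match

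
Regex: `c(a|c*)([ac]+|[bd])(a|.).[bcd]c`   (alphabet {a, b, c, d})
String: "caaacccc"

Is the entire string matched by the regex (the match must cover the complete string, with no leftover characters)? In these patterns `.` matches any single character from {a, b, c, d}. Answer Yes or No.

Yes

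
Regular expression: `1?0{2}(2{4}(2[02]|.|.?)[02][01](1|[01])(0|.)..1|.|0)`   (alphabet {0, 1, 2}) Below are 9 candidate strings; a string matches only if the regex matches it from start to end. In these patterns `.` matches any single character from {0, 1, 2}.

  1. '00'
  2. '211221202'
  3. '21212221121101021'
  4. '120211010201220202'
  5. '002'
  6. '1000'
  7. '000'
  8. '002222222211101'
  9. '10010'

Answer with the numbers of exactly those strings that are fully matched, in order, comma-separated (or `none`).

1. '00' → no match
2. '211221202' → no match
3 → no match
4 → no match
5. '002' → match
6. '1000' → match
7. '000' → match
8 → no match
9. '10010' → no match

5, 6, 7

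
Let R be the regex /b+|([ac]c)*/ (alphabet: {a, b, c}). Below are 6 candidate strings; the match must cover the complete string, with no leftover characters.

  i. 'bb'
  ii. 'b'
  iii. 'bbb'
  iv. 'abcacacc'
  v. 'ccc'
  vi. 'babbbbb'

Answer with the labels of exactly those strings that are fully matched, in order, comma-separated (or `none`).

i, ii, iii

i → match
ii → match
iii → match
iv → no match
v → no match
vi → no match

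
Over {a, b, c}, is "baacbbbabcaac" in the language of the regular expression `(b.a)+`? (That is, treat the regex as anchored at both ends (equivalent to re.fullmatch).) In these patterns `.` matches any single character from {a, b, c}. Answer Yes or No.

No

Every match must end with "a", but "baacbbbabcaac" does not.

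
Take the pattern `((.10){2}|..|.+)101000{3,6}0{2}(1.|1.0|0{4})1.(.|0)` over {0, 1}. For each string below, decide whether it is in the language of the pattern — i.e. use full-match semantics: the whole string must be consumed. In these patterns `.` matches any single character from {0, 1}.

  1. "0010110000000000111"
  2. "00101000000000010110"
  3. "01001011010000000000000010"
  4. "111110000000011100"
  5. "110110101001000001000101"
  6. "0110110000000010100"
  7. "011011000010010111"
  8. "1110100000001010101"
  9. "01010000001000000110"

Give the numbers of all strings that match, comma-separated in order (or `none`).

1 → no match
2 → match
3 → no match
4 → no match
5 → no match
6 → no match
7 → no match
8 → no match
9 → no match

2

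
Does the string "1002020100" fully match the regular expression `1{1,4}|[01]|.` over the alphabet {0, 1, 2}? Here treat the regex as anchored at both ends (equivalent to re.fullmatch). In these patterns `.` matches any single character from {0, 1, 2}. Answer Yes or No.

No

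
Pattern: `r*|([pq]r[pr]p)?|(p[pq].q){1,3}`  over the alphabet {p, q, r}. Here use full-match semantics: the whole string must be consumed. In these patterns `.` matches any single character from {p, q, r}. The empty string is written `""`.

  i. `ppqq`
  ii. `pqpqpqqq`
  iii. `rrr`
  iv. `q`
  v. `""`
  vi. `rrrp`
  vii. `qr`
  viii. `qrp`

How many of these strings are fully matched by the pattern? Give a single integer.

i. `ppqq` → match
ii. `pqpqpqqq` → match
iii. `rrr` → match
iv. `q` → no match
v. `""` → match
vi. `rrrp` → no match
vii. `qr` → no match
viii. `qrp` → no match
Total matched: 4

4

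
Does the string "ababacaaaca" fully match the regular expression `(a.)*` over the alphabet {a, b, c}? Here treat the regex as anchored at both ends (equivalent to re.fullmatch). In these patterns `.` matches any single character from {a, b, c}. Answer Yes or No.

No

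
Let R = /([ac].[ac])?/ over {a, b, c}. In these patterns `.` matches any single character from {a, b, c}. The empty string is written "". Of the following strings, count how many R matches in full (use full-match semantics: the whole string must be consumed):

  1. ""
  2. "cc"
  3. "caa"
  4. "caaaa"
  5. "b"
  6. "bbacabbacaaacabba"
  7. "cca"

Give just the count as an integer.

3

1 → match
2 → no match
3 → match
4 → no match
5 → no match
6 → no match
7 → match
Total matched: 3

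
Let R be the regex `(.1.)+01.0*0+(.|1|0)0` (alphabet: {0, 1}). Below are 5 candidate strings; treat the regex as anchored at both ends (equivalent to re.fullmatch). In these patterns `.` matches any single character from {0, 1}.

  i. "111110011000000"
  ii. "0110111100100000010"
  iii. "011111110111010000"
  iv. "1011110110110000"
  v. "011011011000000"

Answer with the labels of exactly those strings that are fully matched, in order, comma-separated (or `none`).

i → match
ii → match
iii → match
iv → no match
v → match

i, ii, iii, v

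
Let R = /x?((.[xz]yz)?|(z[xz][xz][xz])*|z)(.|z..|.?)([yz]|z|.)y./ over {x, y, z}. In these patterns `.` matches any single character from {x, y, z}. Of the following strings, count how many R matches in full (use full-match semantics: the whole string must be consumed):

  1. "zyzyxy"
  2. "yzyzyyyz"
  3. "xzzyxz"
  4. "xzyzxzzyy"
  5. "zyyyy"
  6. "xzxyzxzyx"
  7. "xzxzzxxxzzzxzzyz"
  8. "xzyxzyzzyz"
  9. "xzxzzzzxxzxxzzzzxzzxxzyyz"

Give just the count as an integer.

1. "zyzyxy" → no match
2. "yzyzyyyz" → match
3. "xzzyxz" → no match
4. "xzyzxzzyy" → no match
5. "zyyyy" → match
6. "xzxyzxzyx" → match
7 → no match
8. "xzyxzyzzyz" → no match
9 → match
Total matched: 4

4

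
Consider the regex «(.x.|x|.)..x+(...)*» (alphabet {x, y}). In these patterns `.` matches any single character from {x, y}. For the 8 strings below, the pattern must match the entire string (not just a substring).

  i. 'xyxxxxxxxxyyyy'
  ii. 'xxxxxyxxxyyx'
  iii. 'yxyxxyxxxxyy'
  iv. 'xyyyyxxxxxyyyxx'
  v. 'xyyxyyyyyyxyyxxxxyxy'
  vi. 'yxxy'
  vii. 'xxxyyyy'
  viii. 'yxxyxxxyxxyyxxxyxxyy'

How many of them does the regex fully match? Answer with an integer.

1

i → match
ii → no match
iii → no match
iv → no match
v → no match
vi → no match
vii → no match
viii → no match
Total matched: 1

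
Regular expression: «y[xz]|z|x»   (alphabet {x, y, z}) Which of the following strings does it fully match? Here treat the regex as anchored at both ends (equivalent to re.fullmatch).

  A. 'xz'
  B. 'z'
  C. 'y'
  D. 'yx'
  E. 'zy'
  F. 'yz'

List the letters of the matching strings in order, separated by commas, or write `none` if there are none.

A → no match
B → match
C → no match
D → match
E → no match
F → match

B, D, F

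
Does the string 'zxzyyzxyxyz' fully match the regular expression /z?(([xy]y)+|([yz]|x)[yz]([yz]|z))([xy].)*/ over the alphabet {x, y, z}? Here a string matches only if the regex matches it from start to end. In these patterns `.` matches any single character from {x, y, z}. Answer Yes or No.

No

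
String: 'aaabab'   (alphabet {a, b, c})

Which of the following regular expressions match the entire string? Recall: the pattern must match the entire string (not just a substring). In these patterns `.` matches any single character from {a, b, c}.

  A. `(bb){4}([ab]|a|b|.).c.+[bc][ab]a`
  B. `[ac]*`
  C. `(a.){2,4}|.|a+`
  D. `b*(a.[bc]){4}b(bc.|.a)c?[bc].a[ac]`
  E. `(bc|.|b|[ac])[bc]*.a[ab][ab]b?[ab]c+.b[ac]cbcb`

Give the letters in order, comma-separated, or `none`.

C

A → no match — must start with 'bb'
B → no match
C → match
D → no match
E → no match — must end with 'cbcb'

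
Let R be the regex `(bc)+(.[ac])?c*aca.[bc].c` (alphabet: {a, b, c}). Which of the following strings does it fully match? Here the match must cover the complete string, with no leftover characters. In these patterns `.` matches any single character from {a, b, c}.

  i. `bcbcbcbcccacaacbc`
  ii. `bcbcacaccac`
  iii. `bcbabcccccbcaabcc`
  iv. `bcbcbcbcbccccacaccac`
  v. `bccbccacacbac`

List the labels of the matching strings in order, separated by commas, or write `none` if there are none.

i, ii, iv

i → match
ii → match
iii → no match
iv → match
v → no match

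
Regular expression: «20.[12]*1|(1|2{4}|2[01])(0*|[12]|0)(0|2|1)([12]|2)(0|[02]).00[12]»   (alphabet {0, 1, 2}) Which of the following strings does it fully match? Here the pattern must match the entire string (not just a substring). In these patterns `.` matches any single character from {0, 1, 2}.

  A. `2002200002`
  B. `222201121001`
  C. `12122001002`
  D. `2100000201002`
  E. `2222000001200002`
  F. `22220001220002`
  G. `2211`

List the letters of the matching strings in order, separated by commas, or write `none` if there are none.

A, B, D, E, F

A → match
B → match
C → no match
D → match
E → match
F → match
G → no match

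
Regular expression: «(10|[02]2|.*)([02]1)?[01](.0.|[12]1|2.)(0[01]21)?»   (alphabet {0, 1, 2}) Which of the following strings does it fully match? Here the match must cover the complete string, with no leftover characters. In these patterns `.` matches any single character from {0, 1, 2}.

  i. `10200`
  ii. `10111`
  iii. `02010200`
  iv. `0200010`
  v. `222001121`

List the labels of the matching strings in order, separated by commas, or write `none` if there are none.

i. `10200` → match
ii. `10111` → match
iii. `02010200` → match
iv. `0200010` → no match
v. `222001121` → match

i, ii, iii, v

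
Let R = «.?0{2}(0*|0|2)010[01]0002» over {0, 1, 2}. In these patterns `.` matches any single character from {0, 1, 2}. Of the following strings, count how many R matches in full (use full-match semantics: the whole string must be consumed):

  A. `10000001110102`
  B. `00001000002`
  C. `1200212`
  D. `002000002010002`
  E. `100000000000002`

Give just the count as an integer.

A → no match — must end with `0002`
B. `00001000002` → match
C. `1200212` → no match — must end with `0002`
D → no match
E → no match
Total matched: 1

1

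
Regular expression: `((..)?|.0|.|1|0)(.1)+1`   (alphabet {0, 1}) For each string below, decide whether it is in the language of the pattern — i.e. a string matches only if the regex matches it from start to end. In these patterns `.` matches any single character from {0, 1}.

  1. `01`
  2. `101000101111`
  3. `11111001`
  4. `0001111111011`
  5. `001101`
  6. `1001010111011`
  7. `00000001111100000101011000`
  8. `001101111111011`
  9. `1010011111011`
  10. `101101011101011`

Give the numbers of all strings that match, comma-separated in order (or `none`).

1 → no match — must end with `11`
2 → no match
3 → no match — must end with `11`
4 → match
5 → no match — must end with `11`
6 → match
7 → no match — must end with `11`
8 → match
9 → no match
10 → match

4, 6, 8, 10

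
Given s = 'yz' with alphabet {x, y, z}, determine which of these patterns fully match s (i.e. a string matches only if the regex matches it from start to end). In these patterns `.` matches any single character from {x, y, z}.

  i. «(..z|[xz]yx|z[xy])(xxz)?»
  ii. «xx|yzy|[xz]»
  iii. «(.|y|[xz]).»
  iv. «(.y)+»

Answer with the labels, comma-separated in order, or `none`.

iii

i → no match
ii → no match
iii → match
iv → no match — must end with 'y'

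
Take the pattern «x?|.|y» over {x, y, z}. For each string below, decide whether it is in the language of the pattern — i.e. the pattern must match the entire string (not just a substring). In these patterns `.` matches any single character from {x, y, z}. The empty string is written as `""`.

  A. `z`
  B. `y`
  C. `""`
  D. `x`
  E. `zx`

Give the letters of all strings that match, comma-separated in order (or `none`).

A, B, C, D

A. `z` → match
B. `y` → match
C. `""` → match
D. `x` → match
E. `zx` → no match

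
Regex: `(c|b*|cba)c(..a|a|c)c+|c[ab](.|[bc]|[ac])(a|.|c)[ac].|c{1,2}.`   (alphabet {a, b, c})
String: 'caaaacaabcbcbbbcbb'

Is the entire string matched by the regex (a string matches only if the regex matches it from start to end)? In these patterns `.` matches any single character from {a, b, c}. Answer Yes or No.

No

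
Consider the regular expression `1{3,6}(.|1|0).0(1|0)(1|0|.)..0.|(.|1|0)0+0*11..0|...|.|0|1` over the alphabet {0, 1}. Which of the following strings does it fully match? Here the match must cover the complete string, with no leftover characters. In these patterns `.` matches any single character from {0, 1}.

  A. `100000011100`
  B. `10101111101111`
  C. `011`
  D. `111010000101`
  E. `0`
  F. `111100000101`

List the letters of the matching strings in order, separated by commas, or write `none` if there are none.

A, C, D, E, F

A. `100000011100` → match
B → no match
C. `011` → match
D. `111010000101` → match
E. `0` → match
F. `111100000101` → match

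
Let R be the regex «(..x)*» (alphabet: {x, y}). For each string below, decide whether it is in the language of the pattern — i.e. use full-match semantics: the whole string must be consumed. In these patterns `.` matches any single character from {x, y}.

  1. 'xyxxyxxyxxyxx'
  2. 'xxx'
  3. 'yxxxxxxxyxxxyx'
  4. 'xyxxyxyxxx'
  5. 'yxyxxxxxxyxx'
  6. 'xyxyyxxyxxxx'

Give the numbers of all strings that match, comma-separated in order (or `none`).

1 → no match
2 → match
3 → no match
4 → no match
5 → no match
6 → match

2, 6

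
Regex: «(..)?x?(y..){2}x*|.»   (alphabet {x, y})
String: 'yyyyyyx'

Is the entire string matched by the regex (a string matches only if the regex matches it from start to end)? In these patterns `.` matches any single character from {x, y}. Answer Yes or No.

Yes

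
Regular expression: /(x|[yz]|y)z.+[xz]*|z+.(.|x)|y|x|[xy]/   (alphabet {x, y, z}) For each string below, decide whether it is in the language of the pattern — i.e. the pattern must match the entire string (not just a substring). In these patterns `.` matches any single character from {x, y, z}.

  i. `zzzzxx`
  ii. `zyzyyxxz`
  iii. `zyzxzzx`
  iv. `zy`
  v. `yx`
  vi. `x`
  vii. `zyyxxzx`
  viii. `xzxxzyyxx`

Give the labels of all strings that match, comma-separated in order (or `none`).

i → match
ii → no match
iii → no match
iv → no match
v → no match
vi → match
vii → no match
viii → match

i, vi, viii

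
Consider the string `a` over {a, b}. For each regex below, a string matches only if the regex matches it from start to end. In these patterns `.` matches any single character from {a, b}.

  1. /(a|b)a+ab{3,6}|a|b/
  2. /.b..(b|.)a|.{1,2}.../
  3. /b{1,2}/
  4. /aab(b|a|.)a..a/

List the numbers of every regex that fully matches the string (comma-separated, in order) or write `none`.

1 → match
2 → no match
3 → no match — must start with `b`
4 → no match — must start with `aab`

1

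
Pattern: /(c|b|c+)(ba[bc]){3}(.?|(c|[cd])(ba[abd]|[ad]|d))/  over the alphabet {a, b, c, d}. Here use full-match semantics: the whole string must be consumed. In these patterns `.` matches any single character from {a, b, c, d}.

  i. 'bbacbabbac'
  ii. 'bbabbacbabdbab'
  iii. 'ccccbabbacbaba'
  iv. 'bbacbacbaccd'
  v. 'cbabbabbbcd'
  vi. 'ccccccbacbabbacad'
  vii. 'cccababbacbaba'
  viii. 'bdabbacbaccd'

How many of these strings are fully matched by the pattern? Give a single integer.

4

i → match
ii → match
iii → match
iv → match
v → no match
vi → no match
vii → no match
viii → no match
Total matched: 4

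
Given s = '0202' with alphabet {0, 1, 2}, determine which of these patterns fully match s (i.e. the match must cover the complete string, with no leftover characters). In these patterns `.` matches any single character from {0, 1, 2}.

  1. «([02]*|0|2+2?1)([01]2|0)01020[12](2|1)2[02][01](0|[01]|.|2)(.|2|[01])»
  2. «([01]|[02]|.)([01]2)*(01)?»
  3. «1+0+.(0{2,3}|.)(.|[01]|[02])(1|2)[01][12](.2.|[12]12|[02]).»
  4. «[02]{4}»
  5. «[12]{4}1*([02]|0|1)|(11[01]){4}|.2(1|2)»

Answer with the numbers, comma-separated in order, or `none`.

1 → no match
2 → no match
3 → no match — must start with '1'
4 → match
5 → no match

4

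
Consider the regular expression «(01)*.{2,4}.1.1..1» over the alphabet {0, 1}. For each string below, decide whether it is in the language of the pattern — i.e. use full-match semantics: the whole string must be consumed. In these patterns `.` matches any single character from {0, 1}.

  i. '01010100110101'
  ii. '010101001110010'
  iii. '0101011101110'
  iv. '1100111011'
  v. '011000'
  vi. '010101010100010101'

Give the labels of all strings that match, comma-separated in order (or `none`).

i → no match
ii → no match — must end with '1'
iii → no match — must end with '1'
iv → match
v → no match — must end with '1'
vi → no match

iv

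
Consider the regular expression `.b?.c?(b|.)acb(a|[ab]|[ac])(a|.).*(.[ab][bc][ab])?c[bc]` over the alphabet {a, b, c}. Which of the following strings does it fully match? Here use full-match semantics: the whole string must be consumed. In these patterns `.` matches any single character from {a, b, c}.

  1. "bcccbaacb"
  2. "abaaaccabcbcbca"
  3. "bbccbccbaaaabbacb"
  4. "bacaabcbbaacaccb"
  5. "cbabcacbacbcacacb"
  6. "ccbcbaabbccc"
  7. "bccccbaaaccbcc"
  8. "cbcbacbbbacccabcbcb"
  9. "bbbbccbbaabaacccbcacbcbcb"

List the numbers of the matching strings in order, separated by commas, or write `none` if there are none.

8

1. "bcccbaacb" → no match
2 → no match
3 → no match
4 → no match
5 → no match
6. "ccbcbaabbccc" → no match
7 → no match
8 → match
9 → no match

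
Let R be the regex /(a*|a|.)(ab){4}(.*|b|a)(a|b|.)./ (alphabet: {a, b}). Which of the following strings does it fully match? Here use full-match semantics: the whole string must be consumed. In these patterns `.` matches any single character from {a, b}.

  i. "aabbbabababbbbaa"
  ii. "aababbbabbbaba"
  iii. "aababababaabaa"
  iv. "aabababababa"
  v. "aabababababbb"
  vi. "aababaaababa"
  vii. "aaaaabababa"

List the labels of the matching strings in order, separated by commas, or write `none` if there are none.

iii, iv, v

i → no match
ii → no match
iii → match
iv → match
v → match
vi → no match
vii → no match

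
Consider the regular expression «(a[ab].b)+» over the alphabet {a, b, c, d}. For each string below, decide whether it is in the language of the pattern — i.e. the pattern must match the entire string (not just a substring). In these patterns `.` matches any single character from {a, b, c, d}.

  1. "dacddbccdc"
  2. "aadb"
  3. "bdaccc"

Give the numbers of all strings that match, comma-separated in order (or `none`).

2

1 → no match — must start with "a"
2 → match
3 → no match — must start with "a"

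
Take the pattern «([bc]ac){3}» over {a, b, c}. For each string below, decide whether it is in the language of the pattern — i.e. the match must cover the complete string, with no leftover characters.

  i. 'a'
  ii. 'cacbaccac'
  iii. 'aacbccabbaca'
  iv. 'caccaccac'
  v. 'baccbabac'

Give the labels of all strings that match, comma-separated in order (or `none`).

ii, iv

i → no match — must end with 'ac'
ii → match
iii → no match — must end with 'ac'
iv → match
v → no match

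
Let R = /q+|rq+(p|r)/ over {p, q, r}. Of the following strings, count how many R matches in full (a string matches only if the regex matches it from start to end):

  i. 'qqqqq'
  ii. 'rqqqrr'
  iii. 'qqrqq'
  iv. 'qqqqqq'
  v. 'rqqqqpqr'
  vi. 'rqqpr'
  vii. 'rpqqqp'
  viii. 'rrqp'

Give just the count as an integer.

2

i → match
ii → no match
iii → no match
iv → match
v → no match
vi → no match
vii → no match
viii → no match
Total matched: 2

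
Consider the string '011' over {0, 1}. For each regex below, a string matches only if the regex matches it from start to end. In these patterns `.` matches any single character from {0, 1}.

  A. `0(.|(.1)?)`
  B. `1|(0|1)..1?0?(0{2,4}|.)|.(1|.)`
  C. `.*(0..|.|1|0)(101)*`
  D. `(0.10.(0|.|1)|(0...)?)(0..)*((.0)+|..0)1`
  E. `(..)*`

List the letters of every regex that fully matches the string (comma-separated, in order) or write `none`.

A, C

A → match
B → no match
C → match
D → no match — must end with '01'
E → no match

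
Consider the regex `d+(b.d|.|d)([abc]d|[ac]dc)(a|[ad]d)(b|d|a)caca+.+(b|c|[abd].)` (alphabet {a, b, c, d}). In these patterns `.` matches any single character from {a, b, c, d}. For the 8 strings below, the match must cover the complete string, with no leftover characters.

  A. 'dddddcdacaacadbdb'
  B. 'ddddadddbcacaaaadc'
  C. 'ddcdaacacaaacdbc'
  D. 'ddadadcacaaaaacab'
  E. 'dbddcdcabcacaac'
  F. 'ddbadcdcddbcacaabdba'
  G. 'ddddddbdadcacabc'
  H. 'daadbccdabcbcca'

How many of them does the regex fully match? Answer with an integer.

A → no match
B → match
C → match
D → match
E → match
F → match
G → match
H → no match
Total matched: 6

6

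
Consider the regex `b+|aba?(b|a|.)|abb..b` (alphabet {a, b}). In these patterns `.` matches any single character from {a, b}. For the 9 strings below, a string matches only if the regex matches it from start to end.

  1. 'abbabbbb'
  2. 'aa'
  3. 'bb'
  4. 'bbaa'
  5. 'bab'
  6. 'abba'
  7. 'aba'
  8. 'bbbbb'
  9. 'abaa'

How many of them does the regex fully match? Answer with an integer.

1 → no match
2 → no match
3 → match
4 → no match
5 → no match
6 → no match
7 → match
8 → match
9 → match
Total matched: 4

4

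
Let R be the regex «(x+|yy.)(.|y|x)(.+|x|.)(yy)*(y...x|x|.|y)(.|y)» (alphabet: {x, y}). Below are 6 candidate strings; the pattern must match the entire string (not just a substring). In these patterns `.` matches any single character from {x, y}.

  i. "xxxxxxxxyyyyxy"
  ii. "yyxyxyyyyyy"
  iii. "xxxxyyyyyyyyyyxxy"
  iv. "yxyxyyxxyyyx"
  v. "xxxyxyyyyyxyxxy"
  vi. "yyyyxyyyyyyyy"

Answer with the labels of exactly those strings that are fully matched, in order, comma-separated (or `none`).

i, ii, iii, v, vi

i → match
ii → match
iii → match
iv → no match
v → match
vi → match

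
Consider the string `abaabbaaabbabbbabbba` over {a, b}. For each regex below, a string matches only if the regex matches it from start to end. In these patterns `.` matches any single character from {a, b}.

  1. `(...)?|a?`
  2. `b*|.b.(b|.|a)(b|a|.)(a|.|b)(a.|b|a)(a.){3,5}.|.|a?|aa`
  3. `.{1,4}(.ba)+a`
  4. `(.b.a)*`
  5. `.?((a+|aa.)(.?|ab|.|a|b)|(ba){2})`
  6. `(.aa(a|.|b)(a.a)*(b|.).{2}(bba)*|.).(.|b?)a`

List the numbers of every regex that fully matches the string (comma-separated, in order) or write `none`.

4

1 → no match
2 → no match
3 → no match — must end with `baa`
4 → match
5 → no match
6 → no match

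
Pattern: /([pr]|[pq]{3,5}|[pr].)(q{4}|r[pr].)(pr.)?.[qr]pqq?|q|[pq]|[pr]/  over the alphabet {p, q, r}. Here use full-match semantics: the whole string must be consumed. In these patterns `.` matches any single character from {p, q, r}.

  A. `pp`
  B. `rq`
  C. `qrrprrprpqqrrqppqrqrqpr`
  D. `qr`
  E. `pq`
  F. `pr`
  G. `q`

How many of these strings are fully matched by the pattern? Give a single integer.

A → no match
B → no match
C → no match
D → no match
E → no match
F → no match
G → match
Total matched: 1

1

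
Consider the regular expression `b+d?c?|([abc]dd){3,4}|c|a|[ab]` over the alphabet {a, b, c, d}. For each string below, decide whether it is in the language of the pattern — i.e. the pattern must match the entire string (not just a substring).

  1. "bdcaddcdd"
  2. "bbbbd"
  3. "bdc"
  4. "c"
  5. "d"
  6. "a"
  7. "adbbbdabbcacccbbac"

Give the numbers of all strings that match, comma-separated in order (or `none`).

1. "bdcaddcdd" → no match
2. "bbbbd" → match
3. "bdc" → match
4. "c" → match
5. "d" → no match
6. "a" → match
7 → no match

2, 3, 4, 6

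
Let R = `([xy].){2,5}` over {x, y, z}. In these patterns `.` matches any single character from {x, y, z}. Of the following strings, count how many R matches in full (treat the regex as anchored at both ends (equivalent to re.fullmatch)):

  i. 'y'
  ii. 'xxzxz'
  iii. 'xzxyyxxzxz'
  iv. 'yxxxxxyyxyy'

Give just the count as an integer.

1

i → no match
ii → no match
iii → match
iv → no match
Total matched: 1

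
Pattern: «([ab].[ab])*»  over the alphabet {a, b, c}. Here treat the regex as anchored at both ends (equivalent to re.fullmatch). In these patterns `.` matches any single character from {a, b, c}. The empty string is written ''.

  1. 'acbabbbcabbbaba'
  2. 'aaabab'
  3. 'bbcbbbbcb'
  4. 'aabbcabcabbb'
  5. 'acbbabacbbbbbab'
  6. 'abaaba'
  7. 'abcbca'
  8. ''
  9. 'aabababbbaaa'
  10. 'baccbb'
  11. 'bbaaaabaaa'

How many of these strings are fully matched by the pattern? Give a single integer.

1 → match
2 → match
3 → no match
4 → match
5 → match
6 → match
7 → no match
8 → match
9 → match
10 → no match
11 → no match
Total matched: 7

7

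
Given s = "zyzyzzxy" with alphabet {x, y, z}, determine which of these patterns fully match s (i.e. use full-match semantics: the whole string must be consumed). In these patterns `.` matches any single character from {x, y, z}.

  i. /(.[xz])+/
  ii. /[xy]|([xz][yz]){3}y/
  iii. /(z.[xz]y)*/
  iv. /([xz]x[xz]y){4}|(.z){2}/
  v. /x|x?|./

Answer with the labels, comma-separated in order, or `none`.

i → no match
ii → no match
iii → match
iv → no match
v → no match

iii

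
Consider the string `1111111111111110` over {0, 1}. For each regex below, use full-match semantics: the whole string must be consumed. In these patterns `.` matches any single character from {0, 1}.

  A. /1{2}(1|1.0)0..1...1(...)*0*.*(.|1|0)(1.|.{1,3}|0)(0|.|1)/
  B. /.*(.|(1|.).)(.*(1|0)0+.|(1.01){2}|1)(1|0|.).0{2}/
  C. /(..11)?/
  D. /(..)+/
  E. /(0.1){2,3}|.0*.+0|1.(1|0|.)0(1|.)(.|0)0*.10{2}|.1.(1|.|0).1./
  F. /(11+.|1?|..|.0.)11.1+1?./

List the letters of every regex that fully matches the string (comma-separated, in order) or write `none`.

D, E, F

A → no match
B → no match
C → no match
D → match
E → match
F → match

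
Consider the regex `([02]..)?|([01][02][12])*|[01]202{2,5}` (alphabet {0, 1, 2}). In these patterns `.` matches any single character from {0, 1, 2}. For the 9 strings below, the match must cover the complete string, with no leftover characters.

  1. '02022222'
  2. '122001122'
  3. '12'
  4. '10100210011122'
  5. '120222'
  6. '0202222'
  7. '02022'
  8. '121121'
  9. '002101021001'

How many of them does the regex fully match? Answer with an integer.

7

1. '02022222' → match
2. '122001122' → match
3. '12' → no match
4 → no match
5. '120222' → match
6. '0202222' → match
7. '02022' → match
8. '121121' → match
9. '002101021001' → match
Total matched: 7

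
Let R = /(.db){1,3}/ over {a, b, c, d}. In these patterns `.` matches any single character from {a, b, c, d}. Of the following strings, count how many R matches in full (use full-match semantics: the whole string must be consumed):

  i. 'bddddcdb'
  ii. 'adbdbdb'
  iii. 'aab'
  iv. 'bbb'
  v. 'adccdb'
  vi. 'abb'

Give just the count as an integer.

i → no match
ii → no match
iii → no match — must end with 'db'
iv → no match — must end with 'db'
v → no match
vi → no match — must end with 'db'
Total matched: 0

0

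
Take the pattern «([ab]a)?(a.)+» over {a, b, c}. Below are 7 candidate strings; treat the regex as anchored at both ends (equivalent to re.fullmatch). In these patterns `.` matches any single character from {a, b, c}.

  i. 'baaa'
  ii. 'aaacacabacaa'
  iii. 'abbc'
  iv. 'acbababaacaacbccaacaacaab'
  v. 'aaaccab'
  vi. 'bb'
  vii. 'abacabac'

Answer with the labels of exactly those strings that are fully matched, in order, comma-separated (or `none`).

i, ii, vii

i → match
ii → match
iii → no match
iv → no match
v → no match
vi → no match
vii → match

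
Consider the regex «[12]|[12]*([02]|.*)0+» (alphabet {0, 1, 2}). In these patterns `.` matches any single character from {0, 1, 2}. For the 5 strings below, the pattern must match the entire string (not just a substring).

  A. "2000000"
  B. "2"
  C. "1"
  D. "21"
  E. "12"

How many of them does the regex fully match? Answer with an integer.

3

A → match
B → match
C → match
D → no match
E → no match
Total matched: 3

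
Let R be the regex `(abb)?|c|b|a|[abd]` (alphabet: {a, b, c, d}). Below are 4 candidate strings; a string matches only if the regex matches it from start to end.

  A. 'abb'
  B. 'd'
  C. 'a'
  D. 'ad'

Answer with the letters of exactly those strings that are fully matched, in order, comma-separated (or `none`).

A, B, C

A. 'abb' → match
B. 'd' → match
C. 'a' → match
D. 'ad' → no match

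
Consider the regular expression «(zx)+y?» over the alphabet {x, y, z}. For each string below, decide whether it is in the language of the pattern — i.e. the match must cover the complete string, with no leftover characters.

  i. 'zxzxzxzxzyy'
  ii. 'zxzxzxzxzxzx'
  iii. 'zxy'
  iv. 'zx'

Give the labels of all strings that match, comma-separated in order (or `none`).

ii, iii, iv

i → no match
ii → match
iii → match
iv → match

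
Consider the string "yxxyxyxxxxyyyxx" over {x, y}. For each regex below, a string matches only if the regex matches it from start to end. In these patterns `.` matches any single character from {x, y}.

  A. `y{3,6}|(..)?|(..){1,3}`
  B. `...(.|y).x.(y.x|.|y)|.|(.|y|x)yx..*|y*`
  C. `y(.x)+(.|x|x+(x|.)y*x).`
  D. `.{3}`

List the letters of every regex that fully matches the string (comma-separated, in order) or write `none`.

C

A → no match
B → no match
C → match
D → no match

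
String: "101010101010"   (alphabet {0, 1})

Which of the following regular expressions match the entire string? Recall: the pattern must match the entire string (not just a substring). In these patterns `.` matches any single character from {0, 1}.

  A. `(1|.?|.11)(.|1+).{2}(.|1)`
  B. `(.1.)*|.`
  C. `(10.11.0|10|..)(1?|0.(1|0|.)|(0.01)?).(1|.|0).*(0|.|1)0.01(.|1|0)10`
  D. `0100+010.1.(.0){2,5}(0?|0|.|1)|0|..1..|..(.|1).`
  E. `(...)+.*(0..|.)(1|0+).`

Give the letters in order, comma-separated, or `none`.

A → no match
B → no match
C → match
D → no match
E → match

C, E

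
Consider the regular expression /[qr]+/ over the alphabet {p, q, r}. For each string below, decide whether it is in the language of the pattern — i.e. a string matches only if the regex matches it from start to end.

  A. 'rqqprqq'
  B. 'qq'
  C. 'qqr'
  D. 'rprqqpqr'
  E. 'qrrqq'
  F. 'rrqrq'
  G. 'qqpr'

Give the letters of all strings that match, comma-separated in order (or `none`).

B, C, E, F

A → no match
B → match
C → match
D → no match
E → match
F → match
G → no match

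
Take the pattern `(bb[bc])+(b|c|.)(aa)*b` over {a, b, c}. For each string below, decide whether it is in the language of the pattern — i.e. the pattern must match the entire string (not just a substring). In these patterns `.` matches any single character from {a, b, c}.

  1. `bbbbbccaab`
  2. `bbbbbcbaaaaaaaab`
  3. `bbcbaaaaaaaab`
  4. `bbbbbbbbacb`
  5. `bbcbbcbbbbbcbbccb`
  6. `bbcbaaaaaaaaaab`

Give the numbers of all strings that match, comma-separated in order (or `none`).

1 → match
2 → match
3 → match
4 → no match
5 → match
6 → match

1, 2, 3, 5, 6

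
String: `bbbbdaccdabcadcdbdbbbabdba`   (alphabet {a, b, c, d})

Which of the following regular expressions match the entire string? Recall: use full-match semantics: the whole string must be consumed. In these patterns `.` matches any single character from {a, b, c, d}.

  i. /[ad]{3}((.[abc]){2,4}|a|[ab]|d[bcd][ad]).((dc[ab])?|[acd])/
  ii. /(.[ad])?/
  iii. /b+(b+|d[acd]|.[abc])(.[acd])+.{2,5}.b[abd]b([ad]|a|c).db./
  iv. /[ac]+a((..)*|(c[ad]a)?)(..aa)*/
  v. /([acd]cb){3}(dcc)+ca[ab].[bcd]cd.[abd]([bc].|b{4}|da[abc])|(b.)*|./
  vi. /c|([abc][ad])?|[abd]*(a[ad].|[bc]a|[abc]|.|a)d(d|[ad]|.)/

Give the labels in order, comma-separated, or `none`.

iii

i → no match
ii → no match
iii → match
iv → no match
v → no match
vi → no match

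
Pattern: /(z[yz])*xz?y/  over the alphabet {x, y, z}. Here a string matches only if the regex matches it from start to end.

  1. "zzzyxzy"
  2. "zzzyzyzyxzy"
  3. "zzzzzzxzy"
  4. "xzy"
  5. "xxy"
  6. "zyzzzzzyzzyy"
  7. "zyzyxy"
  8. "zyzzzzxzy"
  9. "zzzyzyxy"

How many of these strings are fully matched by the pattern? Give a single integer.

1 → match
2 → match
3 → match
4 → match
5 → no match
6 → no match
7 → match
8 → match
9 → match
Total matched: 7

7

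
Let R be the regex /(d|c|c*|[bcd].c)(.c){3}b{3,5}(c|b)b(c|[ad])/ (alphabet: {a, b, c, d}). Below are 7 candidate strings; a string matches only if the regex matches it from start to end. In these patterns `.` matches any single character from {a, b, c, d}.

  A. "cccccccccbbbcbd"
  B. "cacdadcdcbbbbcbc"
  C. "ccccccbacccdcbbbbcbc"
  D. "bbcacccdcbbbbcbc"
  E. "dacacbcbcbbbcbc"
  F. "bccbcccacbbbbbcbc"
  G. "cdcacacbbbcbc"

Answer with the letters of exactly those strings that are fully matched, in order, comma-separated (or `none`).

A, D, E, F, G

A → match
B → no match
C → no match
D → match
E → match
F → match
G → match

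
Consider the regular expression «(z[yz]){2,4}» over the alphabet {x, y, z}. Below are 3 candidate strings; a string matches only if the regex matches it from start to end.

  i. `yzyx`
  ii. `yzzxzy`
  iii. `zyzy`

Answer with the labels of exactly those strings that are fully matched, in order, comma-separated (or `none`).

i → no match — must start with `z`
ii → no match — must start with `z`
iii → match

iii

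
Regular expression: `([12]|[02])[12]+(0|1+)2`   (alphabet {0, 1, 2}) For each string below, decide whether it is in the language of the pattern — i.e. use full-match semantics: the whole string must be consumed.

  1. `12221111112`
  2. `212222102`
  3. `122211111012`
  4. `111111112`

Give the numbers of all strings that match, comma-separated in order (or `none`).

1, 2, 4

1 → match
2 → match
3 → no match
4 → match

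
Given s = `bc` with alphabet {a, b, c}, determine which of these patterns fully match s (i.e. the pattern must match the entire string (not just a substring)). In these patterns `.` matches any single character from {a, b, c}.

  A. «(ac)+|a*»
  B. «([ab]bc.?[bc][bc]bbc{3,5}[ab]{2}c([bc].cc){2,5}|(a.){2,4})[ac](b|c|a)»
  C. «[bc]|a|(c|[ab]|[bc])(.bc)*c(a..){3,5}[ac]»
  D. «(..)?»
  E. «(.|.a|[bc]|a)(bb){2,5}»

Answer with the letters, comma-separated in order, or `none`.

A → no match
B → no match
C → no match
D → match
E → no match — must end with `bb`

D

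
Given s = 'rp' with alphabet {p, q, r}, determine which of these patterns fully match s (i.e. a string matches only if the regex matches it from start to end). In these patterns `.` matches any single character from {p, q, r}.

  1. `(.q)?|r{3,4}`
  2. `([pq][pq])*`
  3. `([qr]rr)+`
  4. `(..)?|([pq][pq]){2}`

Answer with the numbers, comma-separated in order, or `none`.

1 → no match
2 → no match
3 → no match — must end with 'rr'
4 → match

4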